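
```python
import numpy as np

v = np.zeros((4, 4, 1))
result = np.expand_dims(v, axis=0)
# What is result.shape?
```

(1, 4, 4, 1)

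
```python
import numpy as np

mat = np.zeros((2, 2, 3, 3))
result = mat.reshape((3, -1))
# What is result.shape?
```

(3, 12)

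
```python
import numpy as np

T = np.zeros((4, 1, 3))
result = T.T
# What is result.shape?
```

(3, 1, 4)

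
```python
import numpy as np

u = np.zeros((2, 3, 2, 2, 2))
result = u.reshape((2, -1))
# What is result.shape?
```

(2, 24)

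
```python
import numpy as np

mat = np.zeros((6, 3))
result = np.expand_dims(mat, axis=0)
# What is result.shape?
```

(1, 6, 3)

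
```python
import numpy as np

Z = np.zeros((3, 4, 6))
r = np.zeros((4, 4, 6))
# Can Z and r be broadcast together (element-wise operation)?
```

No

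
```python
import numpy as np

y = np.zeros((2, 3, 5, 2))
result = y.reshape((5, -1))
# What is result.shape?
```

(5, 12)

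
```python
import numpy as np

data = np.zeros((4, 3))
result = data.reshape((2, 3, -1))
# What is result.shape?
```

(2, 3, 2)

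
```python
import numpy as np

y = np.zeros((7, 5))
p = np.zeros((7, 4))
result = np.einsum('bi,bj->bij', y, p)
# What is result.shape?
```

(7, 5, 4)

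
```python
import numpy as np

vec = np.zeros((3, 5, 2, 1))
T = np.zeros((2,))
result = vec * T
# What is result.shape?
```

(3, 5, 2, 2)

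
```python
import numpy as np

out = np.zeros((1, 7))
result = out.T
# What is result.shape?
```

(7, 1)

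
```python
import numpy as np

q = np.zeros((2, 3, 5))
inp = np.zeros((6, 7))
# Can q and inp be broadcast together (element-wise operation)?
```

No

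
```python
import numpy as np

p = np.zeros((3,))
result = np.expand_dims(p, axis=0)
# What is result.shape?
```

(1, 3)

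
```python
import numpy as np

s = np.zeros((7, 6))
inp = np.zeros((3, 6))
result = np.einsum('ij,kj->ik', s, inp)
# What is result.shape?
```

(7, 3)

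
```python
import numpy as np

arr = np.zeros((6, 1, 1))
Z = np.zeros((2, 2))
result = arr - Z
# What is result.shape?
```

(6, 2, 2)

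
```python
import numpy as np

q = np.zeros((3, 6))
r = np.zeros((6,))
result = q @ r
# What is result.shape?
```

(3,)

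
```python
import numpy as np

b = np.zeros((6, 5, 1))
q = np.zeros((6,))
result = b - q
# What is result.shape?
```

(6, 5, 6)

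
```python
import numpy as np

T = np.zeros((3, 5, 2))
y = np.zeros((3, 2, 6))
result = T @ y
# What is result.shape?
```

(3, 5, 6)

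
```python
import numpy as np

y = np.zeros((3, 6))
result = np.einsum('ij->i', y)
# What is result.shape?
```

(3,)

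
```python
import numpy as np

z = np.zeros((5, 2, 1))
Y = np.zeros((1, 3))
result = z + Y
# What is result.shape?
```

(5, 2, 3)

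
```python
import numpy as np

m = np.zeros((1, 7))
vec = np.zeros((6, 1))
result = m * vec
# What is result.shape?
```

(6, 7)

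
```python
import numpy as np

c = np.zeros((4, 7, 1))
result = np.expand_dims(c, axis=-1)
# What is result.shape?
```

(4, 7, 1, 1)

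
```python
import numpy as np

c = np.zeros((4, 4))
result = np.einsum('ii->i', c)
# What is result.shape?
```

(4,)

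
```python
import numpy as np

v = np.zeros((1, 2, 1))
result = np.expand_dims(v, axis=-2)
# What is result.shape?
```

(1, 2, 1, 1)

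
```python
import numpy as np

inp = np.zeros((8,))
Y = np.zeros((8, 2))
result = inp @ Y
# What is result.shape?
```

(2,)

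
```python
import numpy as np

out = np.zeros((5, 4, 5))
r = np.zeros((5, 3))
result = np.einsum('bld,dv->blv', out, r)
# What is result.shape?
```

(5, 4, 3)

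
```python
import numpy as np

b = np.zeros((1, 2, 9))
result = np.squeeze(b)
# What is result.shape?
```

(2, 9)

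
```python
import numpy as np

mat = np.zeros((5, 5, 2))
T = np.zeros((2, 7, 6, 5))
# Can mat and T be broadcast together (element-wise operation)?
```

No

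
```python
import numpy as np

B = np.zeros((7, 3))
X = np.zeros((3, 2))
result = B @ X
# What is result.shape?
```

(7, 2)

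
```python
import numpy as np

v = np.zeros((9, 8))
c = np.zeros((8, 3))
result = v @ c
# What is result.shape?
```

(9, 3)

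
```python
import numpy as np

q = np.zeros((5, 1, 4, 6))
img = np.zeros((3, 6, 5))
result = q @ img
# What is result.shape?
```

(5, 3, 4, 5)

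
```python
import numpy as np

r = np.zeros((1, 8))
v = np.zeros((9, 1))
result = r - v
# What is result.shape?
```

(9, 8)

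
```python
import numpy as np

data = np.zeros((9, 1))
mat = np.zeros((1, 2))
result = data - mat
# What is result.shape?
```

(9, 2)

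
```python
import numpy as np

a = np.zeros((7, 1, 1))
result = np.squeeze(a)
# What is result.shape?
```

(7,)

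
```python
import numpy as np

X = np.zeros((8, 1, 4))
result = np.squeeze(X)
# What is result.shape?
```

(8, 4)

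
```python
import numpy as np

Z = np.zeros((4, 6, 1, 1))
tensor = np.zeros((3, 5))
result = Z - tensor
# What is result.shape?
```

(4, 6, 3, 5)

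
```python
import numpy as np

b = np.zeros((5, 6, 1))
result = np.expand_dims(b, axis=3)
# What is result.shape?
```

(5, 6, 1, 1)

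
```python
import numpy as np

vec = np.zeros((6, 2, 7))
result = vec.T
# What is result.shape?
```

(7, 2, 6)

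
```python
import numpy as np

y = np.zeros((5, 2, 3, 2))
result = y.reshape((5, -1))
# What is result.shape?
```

(5, 12)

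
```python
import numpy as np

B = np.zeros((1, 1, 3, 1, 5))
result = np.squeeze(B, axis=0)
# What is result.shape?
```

(1, 3, 1, 5)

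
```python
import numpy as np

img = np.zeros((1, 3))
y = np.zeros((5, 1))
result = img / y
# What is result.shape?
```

(5, 3)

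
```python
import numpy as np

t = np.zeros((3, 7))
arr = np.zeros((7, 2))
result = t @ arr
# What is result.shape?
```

(3, 2)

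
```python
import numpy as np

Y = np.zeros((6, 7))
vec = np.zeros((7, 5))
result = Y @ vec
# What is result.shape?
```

(6, 5)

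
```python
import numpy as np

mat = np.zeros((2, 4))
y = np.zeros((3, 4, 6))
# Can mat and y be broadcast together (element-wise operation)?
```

No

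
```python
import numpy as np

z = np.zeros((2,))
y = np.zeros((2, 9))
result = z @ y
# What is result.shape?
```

(9,)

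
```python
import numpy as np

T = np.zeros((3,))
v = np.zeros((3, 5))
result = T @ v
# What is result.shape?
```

(5,)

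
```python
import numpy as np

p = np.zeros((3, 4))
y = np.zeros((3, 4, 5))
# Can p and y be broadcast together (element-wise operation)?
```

No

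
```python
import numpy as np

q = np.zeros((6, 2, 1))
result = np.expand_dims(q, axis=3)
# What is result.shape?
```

(6, 2, 1, 1)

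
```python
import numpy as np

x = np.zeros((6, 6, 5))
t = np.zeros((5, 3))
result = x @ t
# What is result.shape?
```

(6, 6, 3)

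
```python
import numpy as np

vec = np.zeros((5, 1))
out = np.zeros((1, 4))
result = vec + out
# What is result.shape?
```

(5, 4)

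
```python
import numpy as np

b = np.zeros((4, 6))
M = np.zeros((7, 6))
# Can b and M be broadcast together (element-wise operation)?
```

No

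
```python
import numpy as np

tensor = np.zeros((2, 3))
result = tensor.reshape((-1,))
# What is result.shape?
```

(6,)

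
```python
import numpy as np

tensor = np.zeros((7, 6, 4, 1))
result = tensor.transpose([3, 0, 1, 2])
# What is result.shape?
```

(1, 7, 6, 4)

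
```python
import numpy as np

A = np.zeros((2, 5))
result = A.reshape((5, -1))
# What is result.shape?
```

(5, 2)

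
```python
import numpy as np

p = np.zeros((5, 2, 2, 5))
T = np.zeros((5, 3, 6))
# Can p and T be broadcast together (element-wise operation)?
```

No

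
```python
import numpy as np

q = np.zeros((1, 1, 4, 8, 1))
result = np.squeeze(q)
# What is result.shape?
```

(4, 8)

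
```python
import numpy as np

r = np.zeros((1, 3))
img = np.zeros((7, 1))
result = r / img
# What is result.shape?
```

(7, 3)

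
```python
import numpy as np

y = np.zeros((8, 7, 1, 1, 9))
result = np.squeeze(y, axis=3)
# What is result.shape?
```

(8, 7, 1, 9)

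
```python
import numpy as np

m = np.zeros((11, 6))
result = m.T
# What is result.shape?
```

(6, 11)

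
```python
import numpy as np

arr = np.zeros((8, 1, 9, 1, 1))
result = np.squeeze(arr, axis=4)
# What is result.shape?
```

(8, 1, 9, 1)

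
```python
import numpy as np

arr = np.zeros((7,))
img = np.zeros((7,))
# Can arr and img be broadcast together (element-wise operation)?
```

Yes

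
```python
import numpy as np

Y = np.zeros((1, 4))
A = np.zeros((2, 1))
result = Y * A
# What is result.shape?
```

(2, 4)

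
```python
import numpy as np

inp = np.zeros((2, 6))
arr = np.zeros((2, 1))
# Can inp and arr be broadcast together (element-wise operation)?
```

Yes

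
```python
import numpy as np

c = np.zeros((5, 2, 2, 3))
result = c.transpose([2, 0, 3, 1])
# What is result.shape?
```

(2, 5, 3, 2)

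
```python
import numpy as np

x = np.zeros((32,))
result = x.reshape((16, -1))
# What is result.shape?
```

(16, 2)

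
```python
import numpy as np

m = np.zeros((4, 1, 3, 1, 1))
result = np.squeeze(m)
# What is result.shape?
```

(4, 3)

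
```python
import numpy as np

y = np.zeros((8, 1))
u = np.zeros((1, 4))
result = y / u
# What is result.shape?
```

(8, 4)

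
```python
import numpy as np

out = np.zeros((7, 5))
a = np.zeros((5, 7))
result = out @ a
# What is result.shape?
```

(7, 7)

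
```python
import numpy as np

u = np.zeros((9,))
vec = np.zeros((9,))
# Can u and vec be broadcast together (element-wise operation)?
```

Yes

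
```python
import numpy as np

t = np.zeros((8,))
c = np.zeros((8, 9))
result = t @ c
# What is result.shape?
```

(9,)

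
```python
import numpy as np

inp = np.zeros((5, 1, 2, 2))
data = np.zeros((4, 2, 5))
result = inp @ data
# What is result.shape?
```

(5, 4, 2, 5)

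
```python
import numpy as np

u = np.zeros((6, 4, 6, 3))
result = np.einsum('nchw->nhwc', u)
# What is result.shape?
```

(6, 6, 3, 4)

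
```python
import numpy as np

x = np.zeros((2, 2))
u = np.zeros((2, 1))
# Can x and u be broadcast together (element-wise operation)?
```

Yes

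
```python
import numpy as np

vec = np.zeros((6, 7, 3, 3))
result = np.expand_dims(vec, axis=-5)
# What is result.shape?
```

(1, 6, 7, 3, 3)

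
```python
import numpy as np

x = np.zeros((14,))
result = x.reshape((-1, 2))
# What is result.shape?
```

(7, 2)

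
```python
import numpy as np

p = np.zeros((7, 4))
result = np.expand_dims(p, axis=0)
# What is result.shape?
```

(1, 7, 4)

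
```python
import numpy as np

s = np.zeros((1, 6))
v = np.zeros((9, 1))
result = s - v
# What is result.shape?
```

(9, 6)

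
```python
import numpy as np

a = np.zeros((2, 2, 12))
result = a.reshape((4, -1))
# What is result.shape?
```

(4, 12)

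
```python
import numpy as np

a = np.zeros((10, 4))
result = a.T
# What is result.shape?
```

(4, 10)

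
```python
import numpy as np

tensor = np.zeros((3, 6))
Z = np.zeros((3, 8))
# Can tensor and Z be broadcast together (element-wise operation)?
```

No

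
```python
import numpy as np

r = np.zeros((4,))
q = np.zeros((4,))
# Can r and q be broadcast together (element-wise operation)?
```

Yes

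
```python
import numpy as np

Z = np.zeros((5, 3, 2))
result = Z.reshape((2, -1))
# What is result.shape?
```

(2, 15)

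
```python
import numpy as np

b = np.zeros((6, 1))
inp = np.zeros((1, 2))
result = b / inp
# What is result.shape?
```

(6, 2)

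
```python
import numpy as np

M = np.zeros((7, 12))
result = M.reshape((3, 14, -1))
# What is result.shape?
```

(3, 14, 2)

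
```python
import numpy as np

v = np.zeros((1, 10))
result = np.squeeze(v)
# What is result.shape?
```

(10,)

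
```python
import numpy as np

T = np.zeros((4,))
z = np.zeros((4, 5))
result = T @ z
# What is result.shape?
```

(5,)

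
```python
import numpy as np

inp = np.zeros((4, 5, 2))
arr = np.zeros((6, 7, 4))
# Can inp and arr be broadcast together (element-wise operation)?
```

No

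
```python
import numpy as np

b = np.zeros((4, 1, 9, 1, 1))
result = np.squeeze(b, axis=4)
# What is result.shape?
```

(4, 1, 9, 1)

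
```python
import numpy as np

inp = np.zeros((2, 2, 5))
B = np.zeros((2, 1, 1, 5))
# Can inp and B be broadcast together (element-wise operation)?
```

Yes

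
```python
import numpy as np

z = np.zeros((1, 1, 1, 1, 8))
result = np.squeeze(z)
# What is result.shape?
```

(8,)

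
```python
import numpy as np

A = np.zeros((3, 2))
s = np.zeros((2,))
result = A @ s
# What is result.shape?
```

(3,)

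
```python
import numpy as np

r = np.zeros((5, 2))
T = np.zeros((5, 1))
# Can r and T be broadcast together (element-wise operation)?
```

Yes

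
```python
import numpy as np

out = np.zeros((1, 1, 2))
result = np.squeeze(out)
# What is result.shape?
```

(2,)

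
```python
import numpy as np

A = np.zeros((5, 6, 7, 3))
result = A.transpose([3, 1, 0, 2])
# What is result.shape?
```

(3, 6, 5, 7)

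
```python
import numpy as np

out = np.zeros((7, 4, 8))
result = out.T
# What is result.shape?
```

(8, 4, 7)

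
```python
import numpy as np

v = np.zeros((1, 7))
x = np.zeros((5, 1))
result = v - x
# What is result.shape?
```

(5, 7)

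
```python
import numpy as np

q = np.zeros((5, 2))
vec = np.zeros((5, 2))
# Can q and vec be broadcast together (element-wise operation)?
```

Yes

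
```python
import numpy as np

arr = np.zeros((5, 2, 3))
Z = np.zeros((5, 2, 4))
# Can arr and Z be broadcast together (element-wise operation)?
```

No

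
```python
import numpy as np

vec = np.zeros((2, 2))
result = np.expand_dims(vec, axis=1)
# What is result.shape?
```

(2, 1, 2)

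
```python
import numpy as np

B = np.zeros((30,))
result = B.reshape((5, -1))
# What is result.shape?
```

(5, 6)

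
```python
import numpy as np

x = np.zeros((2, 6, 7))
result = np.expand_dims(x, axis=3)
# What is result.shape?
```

(2, 6, 7, 1)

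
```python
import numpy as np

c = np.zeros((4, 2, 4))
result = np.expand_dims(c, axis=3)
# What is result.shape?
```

(4, 2, 4, 1)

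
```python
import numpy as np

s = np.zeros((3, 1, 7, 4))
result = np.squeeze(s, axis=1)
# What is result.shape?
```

(3, 7, 4)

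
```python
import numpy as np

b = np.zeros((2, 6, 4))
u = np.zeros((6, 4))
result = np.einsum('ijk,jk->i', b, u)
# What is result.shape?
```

(2,)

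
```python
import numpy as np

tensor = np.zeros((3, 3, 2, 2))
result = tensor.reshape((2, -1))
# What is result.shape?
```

(2, 18)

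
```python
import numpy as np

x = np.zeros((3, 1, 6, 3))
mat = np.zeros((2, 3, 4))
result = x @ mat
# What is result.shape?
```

(3, 2, 6, 4)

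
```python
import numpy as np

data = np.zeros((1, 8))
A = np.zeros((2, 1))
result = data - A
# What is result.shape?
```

(2, 8)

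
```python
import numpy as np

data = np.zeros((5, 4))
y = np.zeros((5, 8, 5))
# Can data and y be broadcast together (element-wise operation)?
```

No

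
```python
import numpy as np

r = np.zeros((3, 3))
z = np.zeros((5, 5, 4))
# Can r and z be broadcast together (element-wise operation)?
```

No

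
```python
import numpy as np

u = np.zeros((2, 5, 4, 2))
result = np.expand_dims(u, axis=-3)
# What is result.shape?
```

(2, 5, 1, 4, 2)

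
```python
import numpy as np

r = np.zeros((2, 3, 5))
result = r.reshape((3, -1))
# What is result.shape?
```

(3, 10)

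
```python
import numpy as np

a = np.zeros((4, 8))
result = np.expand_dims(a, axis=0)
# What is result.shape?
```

(1, 4, 8)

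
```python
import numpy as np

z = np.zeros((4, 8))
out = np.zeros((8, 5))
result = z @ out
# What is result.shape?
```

(4, 5)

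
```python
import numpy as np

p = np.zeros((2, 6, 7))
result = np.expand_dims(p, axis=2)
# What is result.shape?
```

(2, 6, 1, 7)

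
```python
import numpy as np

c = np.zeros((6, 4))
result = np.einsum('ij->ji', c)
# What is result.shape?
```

(4, 6)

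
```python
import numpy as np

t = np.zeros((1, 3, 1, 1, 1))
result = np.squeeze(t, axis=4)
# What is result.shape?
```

(1, 3, 1, 1)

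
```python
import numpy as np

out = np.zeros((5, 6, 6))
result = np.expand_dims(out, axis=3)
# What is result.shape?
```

(5, 6, 6, 1)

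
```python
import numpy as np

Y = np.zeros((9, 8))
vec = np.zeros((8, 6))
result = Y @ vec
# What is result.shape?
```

(9, 6)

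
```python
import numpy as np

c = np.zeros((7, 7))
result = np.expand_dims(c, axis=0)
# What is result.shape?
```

(1, 7, 7)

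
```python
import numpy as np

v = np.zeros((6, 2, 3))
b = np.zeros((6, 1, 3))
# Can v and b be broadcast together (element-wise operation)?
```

Yes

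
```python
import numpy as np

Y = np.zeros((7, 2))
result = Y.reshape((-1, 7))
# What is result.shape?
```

(2, 7)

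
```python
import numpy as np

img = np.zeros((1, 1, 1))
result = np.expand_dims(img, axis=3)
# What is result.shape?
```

(1, 1, 1, 1)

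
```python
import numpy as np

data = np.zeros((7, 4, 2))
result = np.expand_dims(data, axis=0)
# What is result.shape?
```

(1, 7, 4, 2)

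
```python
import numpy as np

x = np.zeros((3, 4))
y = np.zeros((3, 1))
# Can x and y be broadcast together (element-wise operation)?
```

Yes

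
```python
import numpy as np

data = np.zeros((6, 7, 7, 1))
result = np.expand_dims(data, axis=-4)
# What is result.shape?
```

(6, 1, 7, 7, 1)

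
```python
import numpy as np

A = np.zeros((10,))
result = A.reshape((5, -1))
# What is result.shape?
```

(5, 2)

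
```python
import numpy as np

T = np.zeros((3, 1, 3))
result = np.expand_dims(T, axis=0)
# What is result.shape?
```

(1, 3, 1, 3)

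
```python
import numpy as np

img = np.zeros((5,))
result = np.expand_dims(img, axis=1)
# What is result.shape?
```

(5, 1)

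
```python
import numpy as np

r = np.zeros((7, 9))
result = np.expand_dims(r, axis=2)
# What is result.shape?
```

(7, 9, 1)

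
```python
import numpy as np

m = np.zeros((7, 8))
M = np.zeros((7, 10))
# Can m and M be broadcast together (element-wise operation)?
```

No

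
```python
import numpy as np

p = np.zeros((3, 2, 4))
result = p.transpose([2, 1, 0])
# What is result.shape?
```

(4, 2, 3)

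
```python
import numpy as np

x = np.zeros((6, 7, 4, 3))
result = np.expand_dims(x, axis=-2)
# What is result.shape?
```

(6, 7, 4, 1, 3)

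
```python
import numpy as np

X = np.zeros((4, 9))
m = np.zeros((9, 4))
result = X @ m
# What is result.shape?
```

(4, 4)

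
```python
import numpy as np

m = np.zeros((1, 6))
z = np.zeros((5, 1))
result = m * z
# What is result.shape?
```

(5, 6)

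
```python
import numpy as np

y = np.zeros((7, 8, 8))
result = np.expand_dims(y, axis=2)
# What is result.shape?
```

(7, 8, 1, 8)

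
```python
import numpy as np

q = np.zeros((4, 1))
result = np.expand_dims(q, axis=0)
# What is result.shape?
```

(1, 4, 1)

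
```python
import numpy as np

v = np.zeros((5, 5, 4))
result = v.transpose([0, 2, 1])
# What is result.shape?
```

(5, 4, 5)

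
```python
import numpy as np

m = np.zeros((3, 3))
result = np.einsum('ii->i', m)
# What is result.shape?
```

(3,)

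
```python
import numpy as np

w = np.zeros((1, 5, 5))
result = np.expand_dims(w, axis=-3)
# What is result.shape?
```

(1, 1, 5, 5)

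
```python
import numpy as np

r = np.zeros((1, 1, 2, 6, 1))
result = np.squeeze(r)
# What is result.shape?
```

(2, 6)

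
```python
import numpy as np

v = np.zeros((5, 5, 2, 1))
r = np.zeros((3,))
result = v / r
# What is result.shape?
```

(5, 5, 2, 3)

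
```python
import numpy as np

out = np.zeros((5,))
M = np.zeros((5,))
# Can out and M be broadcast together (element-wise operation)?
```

Yes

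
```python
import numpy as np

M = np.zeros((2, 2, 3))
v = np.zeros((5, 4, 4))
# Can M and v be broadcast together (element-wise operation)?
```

No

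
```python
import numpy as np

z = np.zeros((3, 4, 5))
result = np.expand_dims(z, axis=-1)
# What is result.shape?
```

(3, 4, 5, 1)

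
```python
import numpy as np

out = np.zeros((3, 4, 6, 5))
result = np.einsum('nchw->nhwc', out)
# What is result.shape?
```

(3, 6, 5, 4)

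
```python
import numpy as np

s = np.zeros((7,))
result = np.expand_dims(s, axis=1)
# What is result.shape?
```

(7, 1)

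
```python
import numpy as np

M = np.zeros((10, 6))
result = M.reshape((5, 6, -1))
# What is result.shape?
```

(5, 6, 2)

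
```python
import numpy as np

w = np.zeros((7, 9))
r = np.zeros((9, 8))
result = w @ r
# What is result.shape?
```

(7, 8)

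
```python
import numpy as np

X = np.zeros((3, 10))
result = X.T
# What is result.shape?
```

(10, 3)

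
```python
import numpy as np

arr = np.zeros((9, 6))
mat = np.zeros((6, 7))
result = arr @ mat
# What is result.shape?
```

(9, 7)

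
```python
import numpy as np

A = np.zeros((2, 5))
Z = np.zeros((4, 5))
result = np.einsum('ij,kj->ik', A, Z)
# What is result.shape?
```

(2, 4)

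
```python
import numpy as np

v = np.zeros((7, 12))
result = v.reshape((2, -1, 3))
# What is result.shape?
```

(2, 14, 3)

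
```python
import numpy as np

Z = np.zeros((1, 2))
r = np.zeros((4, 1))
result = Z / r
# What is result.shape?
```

(4, 2)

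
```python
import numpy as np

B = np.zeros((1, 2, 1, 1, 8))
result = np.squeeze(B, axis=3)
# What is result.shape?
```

(1, 2, 1, 8)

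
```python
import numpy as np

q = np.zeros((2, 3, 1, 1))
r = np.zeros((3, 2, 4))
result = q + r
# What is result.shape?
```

(2, 3, 2, 4)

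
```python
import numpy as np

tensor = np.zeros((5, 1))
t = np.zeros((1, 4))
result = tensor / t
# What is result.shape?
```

(5, 4)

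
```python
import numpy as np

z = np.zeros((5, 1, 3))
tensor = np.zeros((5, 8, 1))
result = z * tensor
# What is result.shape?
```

(5, 8, 3)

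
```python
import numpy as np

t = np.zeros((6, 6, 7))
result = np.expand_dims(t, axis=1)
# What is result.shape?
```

(6, 1, 6, 7)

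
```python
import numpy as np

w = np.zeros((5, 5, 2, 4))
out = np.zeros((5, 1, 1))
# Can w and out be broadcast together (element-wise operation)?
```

Yes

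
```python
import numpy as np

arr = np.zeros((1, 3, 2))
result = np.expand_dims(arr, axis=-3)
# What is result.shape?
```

(1, 1, 3, 2)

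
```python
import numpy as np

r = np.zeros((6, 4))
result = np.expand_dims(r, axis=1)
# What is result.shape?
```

(6, 1, 4)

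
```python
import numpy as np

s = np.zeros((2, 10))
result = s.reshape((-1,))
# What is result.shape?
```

(20,)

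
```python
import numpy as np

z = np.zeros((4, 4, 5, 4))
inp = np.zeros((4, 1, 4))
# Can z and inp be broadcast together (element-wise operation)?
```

Yes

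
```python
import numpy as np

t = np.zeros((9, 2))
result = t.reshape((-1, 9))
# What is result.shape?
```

(2, 9)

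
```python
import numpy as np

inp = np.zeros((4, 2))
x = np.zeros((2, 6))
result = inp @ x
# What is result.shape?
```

(4, 6)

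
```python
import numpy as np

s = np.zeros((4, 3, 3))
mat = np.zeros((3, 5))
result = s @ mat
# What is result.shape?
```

(4, 3, 5)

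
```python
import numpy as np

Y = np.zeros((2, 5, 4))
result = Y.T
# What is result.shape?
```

(4, 5, 2)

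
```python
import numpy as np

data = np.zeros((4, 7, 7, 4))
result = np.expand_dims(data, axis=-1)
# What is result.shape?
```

(4, 7, 7, 4, 1)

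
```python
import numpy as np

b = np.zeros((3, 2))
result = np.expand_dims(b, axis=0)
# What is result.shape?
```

(1, 3, 2)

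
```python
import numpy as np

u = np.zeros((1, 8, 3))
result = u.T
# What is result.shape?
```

(3, 8, 1)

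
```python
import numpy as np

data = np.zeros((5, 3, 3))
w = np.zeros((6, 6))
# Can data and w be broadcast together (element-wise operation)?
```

No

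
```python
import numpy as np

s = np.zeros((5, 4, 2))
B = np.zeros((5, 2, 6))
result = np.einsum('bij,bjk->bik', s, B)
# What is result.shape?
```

(5, 4, 6)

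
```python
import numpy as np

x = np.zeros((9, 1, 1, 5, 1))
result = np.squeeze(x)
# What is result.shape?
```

(9, 5)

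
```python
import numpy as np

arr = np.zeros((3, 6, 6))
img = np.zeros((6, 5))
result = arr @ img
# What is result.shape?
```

(3, 6, 5)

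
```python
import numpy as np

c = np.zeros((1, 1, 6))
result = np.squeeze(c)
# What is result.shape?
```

(6,)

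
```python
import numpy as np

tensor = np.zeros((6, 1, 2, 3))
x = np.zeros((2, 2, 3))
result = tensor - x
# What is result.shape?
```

(6, 2, 2, 3)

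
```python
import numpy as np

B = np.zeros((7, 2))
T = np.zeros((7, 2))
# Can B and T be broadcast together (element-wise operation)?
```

Yes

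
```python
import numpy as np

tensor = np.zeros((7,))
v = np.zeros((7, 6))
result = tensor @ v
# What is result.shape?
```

(6,)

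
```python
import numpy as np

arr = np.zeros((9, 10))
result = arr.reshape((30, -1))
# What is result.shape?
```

(30, 3)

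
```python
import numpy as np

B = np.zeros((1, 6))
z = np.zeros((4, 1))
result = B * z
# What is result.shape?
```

(4, 6)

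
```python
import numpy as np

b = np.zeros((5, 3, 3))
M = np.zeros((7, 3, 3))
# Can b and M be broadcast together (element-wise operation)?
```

No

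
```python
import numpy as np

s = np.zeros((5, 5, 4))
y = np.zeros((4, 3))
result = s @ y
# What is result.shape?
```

(5, 5, 3)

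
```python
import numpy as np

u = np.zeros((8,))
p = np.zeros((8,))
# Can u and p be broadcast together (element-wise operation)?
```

Yes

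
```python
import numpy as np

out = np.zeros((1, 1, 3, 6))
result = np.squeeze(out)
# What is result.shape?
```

(3, 6)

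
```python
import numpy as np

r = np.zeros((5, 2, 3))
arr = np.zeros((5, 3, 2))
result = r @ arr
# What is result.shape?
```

(5, 2, 2)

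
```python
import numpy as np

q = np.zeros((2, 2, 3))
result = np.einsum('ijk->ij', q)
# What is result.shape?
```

(2, 2)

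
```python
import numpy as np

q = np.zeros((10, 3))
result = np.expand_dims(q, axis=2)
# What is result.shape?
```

(10, 3, 1)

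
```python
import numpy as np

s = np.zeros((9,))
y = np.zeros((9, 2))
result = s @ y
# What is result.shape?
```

(2,)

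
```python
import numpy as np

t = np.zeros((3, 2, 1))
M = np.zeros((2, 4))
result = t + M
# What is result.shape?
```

(3, 2, 4)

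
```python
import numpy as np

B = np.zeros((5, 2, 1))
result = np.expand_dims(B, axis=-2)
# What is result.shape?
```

(5, 2, 1, 1)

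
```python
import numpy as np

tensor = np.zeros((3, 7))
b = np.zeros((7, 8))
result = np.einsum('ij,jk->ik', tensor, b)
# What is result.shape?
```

(3, 8)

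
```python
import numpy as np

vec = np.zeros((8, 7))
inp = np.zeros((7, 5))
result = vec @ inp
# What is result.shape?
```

(8, 5)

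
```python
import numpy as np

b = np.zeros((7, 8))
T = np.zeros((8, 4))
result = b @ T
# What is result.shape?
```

(7, 4)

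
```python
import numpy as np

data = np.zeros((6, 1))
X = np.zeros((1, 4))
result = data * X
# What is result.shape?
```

(6, 4)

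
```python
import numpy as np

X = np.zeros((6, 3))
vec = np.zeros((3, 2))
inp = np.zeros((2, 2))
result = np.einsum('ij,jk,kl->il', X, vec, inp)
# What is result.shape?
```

(6, 2)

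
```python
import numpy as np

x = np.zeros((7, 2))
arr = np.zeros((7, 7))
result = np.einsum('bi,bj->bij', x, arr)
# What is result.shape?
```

(7, 2, 7)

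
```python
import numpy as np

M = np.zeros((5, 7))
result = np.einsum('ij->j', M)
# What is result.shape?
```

(7,)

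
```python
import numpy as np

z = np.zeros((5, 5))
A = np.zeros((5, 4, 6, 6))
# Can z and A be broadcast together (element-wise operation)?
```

No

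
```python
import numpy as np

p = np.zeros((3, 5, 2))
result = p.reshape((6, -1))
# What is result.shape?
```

(6, 5)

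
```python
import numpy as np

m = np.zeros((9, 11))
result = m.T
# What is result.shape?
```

(11, 9)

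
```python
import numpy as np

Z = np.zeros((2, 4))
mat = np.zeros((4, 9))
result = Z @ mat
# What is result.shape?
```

(2, 9)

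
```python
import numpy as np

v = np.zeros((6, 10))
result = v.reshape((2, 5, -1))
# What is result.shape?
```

(2, 5, 6)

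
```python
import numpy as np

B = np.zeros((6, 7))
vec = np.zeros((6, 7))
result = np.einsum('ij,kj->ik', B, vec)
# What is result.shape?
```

(6, 6)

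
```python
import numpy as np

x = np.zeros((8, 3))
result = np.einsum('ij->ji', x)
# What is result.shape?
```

(3, 8)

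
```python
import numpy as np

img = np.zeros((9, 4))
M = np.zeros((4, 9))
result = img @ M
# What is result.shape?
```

(9, 9)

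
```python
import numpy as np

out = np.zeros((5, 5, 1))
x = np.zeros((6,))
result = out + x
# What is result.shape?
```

(5, 5, 6)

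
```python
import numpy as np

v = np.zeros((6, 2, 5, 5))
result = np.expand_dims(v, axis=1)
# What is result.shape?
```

(6, 1, 2, 5, 5)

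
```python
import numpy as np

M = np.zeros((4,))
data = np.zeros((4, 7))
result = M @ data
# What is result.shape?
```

(7,)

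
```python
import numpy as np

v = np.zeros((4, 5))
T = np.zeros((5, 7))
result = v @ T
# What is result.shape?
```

(4, 7)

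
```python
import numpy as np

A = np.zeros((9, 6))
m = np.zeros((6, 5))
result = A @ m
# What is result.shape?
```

(9, 5)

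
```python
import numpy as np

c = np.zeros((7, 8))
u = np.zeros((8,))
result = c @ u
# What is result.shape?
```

(7,)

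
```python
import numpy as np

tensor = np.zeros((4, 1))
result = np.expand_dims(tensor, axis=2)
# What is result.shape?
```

(4, 1, 1)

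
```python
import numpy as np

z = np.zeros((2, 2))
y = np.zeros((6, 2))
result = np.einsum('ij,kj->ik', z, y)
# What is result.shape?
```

(2, 6)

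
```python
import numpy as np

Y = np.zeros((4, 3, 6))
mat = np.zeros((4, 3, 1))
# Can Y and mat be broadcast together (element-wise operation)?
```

Yes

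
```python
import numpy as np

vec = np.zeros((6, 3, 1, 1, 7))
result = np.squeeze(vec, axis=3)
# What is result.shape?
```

(6, 3, 1, 7)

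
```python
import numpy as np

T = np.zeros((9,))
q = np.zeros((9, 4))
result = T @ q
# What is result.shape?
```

(4,)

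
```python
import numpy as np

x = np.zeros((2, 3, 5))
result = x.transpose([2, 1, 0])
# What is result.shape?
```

(5, 3, 2)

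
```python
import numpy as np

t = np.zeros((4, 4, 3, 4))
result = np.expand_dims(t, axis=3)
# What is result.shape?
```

(4, 4, 3, 1, 4)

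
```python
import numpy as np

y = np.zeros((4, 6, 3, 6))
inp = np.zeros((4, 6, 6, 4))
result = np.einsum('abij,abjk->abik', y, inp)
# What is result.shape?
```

(4, 6, 3, 4)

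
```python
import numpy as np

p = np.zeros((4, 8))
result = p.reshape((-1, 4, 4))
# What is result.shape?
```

(2, 4, 4)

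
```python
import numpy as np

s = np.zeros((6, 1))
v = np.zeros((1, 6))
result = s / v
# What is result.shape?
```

(6, 6)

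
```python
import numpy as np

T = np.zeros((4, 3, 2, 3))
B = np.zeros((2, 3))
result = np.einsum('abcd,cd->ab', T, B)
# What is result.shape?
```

(4, 3)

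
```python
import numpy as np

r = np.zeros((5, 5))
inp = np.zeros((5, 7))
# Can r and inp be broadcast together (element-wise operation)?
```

No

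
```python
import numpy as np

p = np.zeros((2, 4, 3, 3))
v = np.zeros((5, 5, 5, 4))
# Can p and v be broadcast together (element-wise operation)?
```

No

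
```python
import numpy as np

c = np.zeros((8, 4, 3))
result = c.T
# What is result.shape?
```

(3, 4, 8)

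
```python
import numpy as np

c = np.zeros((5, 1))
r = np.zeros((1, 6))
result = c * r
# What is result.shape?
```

(5, 6)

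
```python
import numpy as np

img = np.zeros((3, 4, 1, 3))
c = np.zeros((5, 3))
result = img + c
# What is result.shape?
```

(3, 4, 5, 3)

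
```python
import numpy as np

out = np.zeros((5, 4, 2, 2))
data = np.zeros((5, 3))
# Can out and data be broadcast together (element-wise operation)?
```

No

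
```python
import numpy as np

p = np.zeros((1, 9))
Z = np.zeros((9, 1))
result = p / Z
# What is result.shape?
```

(9, 9)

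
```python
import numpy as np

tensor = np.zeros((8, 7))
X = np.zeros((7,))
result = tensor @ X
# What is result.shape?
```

(8,)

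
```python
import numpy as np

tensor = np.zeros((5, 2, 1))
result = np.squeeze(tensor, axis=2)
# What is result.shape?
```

(5, 2)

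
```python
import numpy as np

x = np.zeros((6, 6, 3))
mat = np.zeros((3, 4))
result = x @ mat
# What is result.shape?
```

(6, 6, 4)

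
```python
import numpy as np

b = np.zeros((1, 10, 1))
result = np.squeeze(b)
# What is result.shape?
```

(10,)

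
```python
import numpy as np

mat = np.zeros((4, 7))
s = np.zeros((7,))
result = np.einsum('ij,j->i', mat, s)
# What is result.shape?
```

(4,)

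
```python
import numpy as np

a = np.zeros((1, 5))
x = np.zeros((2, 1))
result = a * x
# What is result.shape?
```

(2, 5)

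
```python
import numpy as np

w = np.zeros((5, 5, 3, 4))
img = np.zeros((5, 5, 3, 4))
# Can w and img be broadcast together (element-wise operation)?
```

Yes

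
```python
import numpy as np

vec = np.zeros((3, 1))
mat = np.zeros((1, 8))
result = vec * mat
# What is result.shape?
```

(3, 8)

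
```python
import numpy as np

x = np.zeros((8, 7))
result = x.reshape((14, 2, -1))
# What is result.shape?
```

(14, 2, 2)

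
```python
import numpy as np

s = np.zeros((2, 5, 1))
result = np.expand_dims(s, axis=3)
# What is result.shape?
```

(2, 5, 1, 1)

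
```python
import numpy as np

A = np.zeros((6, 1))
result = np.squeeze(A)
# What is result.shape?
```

(6,)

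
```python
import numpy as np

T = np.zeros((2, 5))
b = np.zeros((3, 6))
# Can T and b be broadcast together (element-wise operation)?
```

No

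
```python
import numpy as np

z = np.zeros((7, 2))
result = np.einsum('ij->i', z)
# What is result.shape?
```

(7,)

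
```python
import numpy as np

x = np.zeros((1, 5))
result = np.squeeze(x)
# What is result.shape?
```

(5,)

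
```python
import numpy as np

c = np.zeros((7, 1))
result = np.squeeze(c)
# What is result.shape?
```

(7,)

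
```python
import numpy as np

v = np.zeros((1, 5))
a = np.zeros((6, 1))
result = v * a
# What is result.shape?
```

(6, 5)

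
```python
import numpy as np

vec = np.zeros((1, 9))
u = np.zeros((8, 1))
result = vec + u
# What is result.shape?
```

(8, 9)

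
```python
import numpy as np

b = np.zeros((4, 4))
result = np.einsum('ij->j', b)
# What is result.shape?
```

(4,)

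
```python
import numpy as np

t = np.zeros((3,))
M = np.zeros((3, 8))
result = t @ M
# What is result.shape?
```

(8,)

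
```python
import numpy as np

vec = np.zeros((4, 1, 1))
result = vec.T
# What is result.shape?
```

(1, 1, 4)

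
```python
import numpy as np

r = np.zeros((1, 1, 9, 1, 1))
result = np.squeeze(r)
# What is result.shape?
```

(9,)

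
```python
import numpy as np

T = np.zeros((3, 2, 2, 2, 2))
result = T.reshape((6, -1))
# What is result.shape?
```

(6, 8)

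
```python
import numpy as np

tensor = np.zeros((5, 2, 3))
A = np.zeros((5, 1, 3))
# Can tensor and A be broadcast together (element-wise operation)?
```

Yes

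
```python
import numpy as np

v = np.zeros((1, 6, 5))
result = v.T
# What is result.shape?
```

(5, 6, 1)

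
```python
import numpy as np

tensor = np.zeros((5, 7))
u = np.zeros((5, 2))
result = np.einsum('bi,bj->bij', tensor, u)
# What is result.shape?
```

(5, 7, 2)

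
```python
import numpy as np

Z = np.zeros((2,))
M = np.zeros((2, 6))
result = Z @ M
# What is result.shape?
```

(6,)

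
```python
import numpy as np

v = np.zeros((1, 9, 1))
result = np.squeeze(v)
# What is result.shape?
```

(9,)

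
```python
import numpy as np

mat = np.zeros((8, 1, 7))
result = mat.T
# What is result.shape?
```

(7, 1, 8)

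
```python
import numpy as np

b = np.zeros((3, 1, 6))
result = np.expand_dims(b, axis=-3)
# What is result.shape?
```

(3, 1, 1, 6)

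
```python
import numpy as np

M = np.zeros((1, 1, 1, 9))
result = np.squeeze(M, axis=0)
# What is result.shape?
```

(1, 1, 9)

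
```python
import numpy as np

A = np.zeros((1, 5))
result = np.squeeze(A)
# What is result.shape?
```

(5,)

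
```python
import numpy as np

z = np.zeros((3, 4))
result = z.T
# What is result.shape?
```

(4, 3)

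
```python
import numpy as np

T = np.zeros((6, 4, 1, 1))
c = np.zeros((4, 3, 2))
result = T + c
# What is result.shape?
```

(6, 4, 3, 2)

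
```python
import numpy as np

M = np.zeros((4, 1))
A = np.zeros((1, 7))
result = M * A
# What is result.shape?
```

(4, 7)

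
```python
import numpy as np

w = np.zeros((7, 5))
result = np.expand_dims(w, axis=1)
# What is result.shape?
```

(7, 1, 5)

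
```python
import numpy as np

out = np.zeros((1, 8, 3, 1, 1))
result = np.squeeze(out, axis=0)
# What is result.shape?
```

(8, 3, 1, 1)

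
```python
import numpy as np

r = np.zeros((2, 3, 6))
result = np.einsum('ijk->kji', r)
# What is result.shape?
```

(6, 3, 2)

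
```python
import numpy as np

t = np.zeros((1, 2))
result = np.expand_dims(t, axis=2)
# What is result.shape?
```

(1, 2, 1)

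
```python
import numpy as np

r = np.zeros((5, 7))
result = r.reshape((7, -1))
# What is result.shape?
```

(7, 5)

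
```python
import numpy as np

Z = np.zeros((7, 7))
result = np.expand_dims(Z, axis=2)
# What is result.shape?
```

(7, 7, 1)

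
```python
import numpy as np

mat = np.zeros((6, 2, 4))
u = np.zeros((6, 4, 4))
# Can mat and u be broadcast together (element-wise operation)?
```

No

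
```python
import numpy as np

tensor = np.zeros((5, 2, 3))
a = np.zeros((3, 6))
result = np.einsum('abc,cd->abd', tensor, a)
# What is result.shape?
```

(5, 2, 6)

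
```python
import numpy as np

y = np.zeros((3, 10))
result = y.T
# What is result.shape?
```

(10, 3)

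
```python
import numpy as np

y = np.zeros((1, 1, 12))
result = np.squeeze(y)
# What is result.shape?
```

(12,)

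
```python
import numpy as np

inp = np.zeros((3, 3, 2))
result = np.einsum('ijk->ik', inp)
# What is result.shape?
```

(3, 2)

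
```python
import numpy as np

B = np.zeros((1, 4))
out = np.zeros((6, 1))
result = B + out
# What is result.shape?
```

(6, 4)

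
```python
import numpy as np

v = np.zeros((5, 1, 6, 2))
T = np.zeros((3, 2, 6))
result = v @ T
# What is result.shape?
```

(5, 3, 6, 6)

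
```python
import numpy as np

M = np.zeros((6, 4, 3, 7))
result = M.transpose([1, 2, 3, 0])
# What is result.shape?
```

(4, 3, 7, 6)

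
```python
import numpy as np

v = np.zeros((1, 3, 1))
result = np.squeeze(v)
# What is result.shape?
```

(3,)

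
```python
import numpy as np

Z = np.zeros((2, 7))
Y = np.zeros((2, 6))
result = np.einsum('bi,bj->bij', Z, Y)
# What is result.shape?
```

(2, 7, 6)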